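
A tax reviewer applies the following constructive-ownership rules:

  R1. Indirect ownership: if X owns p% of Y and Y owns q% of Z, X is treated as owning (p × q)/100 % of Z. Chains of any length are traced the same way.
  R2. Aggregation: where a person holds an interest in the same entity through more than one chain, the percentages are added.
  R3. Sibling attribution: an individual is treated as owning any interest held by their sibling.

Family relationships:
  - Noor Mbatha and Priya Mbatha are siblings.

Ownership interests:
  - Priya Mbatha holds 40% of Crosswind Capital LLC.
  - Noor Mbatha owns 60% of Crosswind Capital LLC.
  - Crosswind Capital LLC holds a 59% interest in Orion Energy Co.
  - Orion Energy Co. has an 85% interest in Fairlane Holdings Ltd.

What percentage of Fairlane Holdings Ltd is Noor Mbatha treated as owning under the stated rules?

50.15%

By sibling attribution (R3), Noor Mbatha is treated as also owning Priya Mbatha's interest in Crosswind Capital LLC, giving 60% + 40% = 100%.
Chain via Crosswind Capital LLC → Orion Energy Co. (R1): 100% × 59% × 85% = 50.15% of Fairlane Holdings Ltd.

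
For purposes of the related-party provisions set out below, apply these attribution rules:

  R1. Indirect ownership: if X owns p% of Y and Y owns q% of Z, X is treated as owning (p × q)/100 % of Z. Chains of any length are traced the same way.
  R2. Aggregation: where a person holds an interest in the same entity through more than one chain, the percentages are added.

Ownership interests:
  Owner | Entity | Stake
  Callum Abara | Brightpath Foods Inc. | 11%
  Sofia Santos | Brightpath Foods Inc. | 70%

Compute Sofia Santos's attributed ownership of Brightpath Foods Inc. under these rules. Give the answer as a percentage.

Direct interest in Brightpath Foods Inc: 70%.

70%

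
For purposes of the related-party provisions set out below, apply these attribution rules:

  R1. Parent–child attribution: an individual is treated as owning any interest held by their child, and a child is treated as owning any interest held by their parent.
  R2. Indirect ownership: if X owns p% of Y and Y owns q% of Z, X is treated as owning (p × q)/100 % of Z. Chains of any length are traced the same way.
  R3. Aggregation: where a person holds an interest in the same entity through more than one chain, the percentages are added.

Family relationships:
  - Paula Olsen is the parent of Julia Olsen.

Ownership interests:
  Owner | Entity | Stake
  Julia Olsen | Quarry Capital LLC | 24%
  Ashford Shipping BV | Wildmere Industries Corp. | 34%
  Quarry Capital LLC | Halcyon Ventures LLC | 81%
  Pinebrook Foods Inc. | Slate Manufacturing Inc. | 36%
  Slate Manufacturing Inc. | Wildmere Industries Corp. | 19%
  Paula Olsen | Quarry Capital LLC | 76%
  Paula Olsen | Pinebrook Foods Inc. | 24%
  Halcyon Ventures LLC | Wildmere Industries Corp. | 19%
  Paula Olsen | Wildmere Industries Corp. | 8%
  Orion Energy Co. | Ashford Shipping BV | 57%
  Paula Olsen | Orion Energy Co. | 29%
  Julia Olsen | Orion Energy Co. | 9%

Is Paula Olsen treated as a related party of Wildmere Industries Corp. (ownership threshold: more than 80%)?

No

By parent–child attribution (R1), Paula Olsen is treated as also owning Julia Olsen's interest in Quarry Capital LLC, giving 76% + 24% = 100%.
By parent–child attribution (R1), Paula Olsen is treated as also owning Julia Olsen's interest in Orion Energy Co, giving 29% + 9% = 38%.
Chain via Pinebrook Foods Inc. → Slate Manufacturing Inc. (R2): 24% × 36% × 19% = 1.6416% of Wildmere Industries Corp.
Chain via Quarry Capital LLC → Halcyon Ventures LLC (R2): 100% × 81% × 19% = 15.39% of Wildmere Industries Corp.
Chain via Orion Energy Co. → Ashford Shipping BV (R2): 38% × 57% × 34% = 7.3644% of Wildmere Industries Corp.
Direct interest in Wildmere Industries Corp: 8%.
Aggregating (R3): 1.6416% + 15.39% + 7.3644% + 8% = 32.396%.
32.396% does not exceed the 80% threshold, so Paula is not a related party to Wildmere Industries Corp.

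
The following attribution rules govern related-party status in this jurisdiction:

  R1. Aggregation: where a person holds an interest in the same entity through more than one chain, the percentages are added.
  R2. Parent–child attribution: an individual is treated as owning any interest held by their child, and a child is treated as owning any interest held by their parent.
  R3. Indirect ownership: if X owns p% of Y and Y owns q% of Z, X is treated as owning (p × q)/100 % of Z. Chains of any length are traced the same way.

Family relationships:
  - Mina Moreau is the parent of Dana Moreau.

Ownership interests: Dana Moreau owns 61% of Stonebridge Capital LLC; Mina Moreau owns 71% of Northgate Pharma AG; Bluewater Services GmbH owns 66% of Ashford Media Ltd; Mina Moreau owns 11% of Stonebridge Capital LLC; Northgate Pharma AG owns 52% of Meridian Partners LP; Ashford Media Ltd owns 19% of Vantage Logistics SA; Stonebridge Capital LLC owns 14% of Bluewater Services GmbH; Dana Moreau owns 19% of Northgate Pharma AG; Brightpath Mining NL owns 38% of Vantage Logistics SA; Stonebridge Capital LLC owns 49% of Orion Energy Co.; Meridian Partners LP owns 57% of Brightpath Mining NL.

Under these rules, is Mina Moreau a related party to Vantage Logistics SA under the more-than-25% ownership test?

No

By parent–child attribution (R2), Mina Moreau is treated as also owning Dana Moreau's interest in Northgate Pharma AG, giving 71% + 19% = 90%.
By parent–child attribution (R2), Mina Moreau is treated as also owning Dana Moreau's interest in Stonebridge Capital LLC, giving 11% + 61% = 72%.
Chain via Northgate Pharma AG → Meridian Partners LP → Brightpath Mining NL (R3): 90% × 52% × 57% × 38% = 10.13688% of Vantage Logistics SA.
Chain via Stonebridge Capital LLC → Bluewater Services GmbH → Ashford Media Ltd (R3): 72% × 14% × 66% × 19% = 1.264032% of Vantage Logistics SA.
Aggregating (R1): 10.13688% + 1.264032% = 11.400912%.
11.400912% does not exceed the 25% threshold, so Mina is not a related party to Vantage Logistics SA.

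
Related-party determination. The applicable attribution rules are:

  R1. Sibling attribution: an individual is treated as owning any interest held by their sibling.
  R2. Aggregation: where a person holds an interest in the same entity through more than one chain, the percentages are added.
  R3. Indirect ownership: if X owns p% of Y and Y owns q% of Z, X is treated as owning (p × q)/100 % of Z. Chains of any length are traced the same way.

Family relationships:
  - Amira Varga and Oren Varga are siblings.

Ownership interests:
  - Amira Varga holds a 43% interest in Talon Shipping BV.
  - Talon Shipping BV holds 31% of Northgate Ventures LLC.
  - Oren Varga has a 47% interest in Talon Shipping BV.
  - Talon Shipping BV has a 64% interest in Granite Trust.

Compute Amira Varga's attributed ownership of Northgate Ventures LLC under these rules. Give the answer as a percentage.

By sibling attribution (R1), Amira Varga is treated as also owning Oren Varga's interest in Talon Shipping BV, giving 43% + 47% = 90%.
Chain via Talon Shipping BV (R3): 90% × 31% = 27.9% of Northgate Ventures LLC.

27.9%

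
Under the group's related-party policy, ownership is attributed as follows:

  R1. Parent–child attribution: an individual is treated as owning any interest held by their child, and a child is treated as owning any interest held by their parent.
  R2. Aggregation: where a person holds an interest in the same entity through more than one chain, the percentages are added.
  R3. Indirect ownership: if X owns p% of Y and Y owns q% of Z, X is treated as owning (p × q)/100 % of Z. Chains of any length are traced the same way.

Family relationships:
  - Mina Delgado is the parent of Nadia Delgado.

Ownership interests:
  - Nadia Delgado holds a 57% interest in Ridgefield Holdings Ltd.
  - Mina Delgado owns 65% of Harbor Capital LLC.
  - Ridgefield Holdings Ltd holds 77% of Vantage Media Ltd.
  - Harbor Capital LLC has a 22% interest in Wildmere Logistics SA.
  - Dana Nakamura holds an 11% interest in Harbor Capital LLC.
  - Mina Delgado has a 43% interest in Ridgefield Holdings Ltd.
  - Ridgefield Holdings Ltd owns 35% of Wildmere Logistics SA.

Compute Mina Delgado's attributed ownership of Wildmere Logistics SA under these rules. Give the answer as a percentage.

49.3%

By parent–child attribution (R1), Mina Delgado is treated as also owning Nadia Delgado's interest in Ridgefield Holdings Ltd, giving 43% + 57% = 100%.
Chain via Harbor Capital LLC (R3): 65% × 22% = 14.3% of Wildmere Logistics SA.
Chain via Ridgefield Holdings Ltd (R3): 100% × 35% = 35% of Wildmere Logistics SA.
Aggregating (R2): 14.3% + 35% = 49.3%.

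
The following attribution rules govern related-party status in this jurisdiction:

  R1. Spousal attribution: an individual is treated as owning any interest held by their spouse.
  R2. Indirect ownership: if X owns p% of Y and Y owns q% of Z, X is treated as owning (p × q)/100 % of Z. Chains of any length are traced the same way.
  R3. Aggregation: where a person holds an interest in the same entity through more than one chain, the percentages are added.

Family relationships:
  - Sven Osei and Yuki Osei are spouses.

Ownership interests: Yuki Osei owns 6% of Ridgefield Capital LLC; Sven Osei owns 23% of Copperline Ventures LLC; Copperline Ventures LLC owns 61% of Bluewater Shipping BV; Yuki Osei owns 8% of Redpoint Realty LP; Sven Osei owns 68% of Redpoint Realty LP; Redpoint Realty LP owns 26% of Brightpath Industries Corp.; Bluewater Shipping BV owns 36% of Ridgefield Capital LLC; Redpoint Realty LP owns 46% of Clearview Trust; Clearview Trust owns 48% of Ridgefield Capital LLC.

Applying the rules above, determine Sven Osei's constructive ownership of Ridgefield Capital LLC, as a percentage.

27.8316%

By spousal attribution (R1), Sven Osei is treated as also owning Yuki Osei's interest in Redpoint Realty LP, giving 68% + 8% = 76%.
By spousal attribution (R1), Sven Osei is treated as owning Yuki Osei's 6% interest in Ridgefield Capital LLC.
Chain via Redpoint Realty LP → Clearview Trust (R2): 76% × 46% × 48% = 16.7808% of Ridgefield Capital LLC.
Chain via Copperline Ventures LLC → Bluewater Shipping BV (R2): 23% × 61% × 36% = 5.0508% of Ridgefield Capital LLC.
Direct interest in Ridgefield Capital LLC: 6%.
Aggregating (R3): 16.7808% + 5.0508% + 6% = 27.8316%.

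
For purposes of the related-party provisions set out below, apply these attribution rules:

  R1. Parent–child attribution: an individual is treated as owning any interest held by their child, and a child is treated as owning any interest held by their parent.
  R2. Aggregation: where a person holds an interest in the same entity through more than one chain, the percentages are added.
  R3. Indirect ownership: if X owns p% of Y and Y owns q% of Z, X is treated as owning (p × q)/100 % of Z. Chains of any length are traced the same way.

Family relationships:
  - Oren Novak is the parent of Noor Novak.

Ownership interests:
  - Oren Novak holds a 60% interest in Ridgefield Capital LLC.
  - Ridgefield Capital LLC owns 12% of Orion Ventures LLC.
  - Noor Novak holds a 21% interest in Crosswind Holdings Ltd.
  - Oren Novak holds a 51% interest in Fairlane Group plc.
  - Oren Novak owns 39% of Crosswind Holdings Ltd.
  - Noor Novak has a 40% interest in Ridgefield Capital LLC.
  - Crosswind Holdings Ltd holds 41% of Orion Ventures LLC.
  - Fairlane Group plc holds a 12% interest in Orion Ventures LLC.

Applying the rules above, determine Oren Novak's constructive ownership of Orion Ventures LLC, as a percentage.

By parent–child attribution (R1), Oren Novak is treated as also owning Noor Novak's interest in Ridgefield Capital LLC, giving 60% + 40% = 100%.
By parent–child attribution (R1), Oren Novak is treated as also owning Noor Novak's interest in Crosswind Holdings Ltd, giving 39% + 21% = 60%.
Chain via Fairlane Group plc (R3): 51% × 12% = 6.12% of Orion Ventures LLC.
Chain via Ridgefield Capital LLC (R3): 100% × 12% = 12% of Orion Ventures LLC.
Chain via Crosswind Holdings Ltd (R3): 60% × 41% = 24.6% of Orion Ventures LLC.
Aggregating (R2): 6.12% + 12% + 24.6% = 42.72%.

42.72%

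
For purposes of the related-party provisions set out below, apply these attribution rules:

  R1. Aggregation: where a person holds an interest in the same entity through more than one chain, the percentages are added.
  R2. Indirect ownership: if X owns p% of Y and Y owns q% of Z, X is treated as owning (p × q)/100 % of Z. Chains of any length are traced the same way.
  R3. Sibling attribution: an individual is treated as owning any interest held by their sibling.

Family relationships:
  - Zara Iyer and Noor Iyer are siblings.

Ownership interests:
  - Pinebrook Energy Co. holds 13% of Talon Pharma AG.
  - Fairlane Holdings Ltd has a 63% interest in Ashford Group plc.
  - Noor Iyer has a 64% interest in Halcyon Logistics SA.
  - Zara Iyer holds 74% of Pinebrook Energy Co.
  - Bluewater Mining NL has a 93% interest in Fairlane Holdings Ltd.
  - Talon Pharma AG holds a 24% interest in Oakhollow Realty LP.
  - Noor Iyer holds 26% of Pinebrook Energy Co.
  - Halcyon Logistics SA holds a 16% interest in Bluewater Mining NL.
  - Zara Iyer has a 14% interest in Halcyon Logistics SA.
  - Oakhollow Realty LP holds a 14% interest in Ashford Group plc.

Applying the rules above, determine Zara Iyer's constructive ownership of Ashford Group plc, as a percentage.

By sibling attribution (R3), Zara Iyer is treated as also owning Noor Iyer's interest in Pinebrook Energy Co, giving 74% + 26% = 100%.
By sibling attribution (R3), Zara Iyer is treated as also owning Noor Iyer's interest in Halcyon Logistics SA, giving 14% + 64% = 78%.
Chain via Pinebrook Energy Co. → Talon Pharma AG → Oakhollow Realty LP (R2): 100% × 13% × 24% × 14% = 0.4368% of Ashford Group plc.
Chain via Halcyon Logistics SA → Bluewater Mining NL → Fairlane Holdings Ltd (R2): 78% × 16% × 93% × 63% = 7.312032% of Ashford Group plc.
Aggregating (R1): 0.4368% + 7.312032% = 7.748832%.

7.748832%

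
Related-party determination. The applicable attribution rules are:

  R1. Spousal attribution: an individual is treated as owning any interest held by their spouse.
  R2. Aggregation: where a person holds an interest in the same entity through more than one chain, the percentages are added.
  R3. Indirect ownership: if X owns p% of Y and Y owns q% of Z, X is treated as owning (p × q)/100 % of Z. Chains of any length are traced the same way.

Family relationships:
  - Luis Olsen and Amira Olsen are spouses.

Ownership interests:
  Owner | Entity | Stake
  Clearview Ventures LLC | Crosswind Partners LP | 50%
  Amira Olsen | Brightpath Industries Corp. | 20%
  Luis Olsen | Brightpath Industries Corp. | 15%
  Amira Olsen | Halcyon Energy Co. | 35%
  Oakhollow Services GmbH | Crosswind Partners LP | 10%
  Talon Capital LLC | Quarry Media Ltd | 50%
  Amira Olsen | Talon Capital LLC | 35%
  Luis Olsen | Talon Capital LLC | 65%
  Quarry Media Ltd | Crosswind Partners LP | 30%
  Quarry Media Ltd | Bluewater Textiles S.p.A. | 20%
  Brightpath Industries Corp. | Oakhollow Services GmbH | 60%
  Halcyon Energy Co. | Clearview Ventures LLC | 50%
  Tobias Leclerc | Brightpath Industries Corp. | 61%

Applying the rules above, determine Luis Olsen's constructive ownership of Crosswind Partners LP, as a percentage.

25.85%

By spousal attribution (R1), Luis Olsen is treated as also owning Amira Olsen's interest in Talon Capital LLC, giving 65% + 35% = 100%.
By spousal attribution (R1), Luis Olsen is treated as also owning Amira Olsen's interest in Brightpath Industries Corp, giving 15% + 20% = 35%.
By spousal attribution (R1), Luis Olsen is treated as owning Amira Olsen's 35% interest in Halcyon Energy Co.
Chain via Talon Capital LLC → Quarry Media Ltd (R3): 100% × 50% × 30% = 15% of Crosswind Partners LP.
Chain via Brightpath Industries Corp. → Oakhollow Services GmbH (R3): 35% × 60% × 10% = 2.1% of Crosswind Partners LP.
Chain via Halcyon Energy Co. → Clearview Ventures LLC (R3): 35% × 50% × 50% = 8.75% of Crosswind Partners LP.
Aggregating (R2): 15% + 2.1% + 8.75% = 25.85%.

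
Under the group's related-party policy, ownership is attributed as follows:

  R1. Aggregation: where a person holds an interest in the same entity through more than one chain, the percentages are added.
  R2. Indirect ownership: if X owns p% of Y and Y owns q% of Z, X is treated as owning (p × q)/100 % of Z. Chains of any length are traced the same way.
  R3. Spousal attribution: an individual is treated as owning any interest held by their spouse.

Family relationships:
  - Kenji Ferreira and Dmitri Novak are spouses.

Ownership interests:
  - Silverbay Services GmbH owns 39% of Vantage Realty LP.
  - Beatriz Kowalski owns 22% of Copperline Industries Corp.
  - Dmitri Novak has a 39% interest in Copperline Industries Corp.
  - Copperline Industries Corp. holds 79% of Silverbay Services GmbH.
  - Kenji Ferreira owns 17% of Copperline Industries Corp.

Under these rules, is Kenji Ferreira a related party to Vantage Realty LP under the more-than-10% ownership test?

Yes

By spousal attribution (R3), Kenji Ferreira is treated as also owning Dmitri Novak's interest in Copperline Industries Corp, giving 17% + 39% = 56%.
Chain via Copperline Industries Corp. → Silverbay Services GmbH (R2): 56% × 79% × 39% = 17.2536% of Vantage Realty LP.
17.2536% exceeds the 10% threshold, so Kenji is a related party to Vantage Realty LP.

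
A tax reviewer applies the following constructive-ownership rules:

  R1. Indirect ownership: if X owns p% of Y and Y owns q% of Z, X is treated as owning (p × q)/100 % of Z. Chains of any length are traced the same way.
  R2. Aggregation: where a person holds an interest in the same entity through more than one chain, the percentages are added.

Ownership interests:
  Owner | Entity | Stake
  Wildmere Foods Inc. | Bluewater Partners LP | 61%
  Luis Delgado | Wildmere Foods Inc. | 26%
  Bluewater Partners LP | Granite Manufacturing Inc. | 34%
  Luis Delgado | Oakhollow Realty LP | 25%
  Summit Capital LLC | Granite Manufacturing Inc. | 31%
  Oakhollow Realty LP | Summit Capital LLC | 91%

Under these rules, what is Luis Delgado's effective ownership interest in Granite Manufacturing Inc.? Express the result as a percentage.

Chain via Oakhollow Realty LP → Summit Capital LLC (R1): 25% × 91% × 31% = 7.0525% of Granite Manufacturing Inc.
Chain via Wildmere Foods Inc. → Bluewater Partners LP (R1): 26% × 61% × 34% = 5.3924% of Granite Manufacturing Inc.
Aggregating (R2): 7.0525% + 5.3924% = 12.4449%.

12.4449%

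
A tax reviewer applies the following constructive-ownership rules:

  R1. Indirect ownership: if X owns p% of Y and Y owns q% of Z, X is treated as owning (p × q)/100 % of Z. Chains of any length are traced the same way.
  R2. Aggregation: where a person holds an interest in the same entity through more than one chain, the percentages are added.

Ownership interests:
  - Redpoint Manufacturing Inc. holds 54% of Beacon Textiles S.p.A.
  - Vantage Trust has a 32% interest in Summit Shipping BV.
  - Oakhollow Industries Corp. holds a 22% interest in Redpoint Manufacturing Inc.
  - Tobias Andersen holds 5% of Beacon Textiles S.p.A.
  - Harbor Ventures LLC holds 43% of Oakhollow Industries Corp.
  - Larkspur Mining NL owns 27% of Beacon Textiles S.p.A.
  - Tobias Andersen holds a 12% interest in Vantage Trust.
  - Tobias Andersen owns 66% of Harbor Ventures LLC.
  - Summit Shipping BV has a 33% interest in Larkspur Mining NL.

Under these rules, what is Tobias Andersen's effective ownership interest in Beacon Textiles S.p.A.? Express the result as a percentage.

Chain via Harbor Ventures LLC → Oakhollow Industries Corp. → Redpoint Manufacturing Inc. (R1): 66% × 43% × 22% × 54% = 3.371544% of Beacon Textiles S.p.A.
Chain via Vantage Trust → Summit Shipping BV → Larkspur Mining NL (R1): 12% × 32% × 33% × 27% = 0.342144% of Beacon Textiles S.p.A.
Direct interest in Beacon Textiles S.p.A: 5%.
Aggregating (R2): 3.371544% + 0.342144% + 5% = 8.713688%.

8.713688%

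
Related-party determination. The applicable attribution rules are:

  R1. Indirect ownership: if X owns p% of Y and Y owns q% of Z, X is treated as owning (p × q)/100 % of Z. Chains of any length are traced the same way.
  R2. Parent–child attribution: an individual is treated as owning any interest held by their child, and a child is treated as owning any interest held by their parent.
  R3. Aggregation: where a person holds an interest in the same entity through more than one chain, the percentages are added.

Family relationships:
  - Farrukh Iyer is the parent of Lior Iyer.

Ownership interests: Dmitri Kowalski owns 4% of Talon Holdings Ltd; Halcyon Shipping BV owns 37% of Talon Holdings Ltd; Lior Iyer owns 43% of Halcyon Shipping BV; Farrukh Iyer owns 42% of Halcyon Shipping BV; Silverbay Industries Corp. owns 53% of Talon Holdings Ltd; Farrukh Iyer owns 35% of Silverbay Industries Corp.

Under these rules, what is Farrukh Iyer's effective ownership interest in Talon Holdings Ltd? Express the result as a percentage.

50%

By parent–child attribution (R2), Farrukh Iyer is treated as also owning Lior Iyer's interest in Halcyon Shipping BV, giving 42% + 43% = 85%.
Chain via Silverbay Industries Corp. (R1): 35% × 53% = 18.55% of Talon Holdings Ltd.
Chain via Halcyon Shipping BV (R1): 85% × 37% = 31.45% of Talon Holdings Ltd.
Aggregating (R3): 18.55% + 31.45% = 50%.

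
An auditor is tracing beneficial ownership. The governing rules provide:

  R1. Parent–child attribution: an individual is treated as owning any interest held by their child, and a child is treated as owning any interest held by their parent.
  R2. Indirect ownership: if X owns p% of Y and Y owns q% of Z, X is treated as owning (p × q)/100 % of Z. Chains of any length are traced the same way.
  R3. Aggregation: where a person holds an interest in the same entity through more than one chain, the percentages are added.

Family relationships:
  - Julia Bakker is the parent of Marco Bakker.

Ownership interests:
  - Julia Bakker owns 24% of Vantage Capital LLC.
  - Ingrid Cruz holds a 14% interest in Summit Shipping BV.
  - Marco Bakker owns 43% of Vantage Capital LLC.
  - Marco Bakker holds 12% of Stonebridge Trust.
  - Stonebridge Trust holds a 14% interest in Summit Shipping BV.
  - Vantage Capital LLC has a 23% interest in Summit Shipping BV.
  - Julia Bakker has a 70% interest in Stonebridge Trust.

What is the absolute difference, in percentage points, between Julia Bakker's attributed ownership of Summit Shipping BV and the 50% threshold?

By parent–child attribution (R1), Julia Bakker is treated as also owning Marco Bakker's interest in Stonebridge Trust, giving 70% + 12% = 82%.
By parent–child attribution (R1), Julia Bakker is treated as also owning Marco Bakker's interest in Vantage Capital LLC, giving 24% + 43% = 67%.
Chain via Stonebridge Trust (R2): 82% × 14% = 11.48% of Summit Shipping BV.
Chain via Vantage Capital LLC (R2): 67% × 23% = 15.41% of Summit Shipping BV.
Aggregating (R3): 11.48% + 15.41% = 26.89%.
26.89% falls short of the 50% threshold by 23.11 percentage points.

23.11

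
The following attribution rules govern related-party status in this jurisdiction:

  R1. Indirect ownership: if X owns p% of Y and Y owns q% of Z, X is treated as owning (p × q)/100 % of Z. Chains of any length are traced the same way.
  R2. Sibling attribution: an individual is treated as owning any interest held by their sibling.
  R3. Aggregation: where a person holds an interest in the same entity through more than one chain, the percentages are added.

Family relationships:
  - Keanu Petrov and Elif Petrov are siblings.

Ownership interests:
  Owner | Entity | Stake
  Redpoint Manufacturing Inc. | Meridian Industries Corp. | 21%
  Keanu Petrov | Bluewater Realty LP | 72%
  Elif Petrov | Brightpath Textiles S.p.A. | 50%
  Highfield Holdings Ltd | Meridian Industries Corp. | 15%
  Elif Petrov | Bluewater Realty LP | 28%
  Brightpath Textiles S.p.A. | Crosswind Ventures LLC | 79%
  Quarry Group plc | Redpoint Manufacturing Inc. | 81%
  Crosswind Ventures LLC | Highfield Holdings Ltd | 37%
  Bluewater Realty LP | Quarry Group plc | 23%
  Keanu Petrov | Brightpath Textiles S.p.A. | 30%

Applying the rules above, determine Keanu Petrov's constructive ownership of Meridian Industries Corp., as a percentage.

7.4199%

By sibling attribution (R2), Keanu Petrov is treated as also owning Elif Petrov's interest in Brightpath Textiles S.p.A, giving 30% + 50% = 80%.
By sibling attribution (R2), Keanu Petrov is treated as also owning Elif Petrov's interest in Bluewater Realty LP, giving 72% + 28% = 100%.
Chain via Brightpath Textiles S.p.A. → Crosswind Ventures LLC → Highfield Holdings Ltd (R1): 80% × 79% × 37% × 15% = 3.5076% of Meridian Industries Corp.
Chain via Bluewater Realty LP → Quarry Group plc → Redpoint Manufacturing Inc. (R1): 100% × 23% × 81% × 21% = 3.9123% of Meridian Industries Corp.
Aggregating (R3): 3.5076% + 3.9123% = 7.4199%.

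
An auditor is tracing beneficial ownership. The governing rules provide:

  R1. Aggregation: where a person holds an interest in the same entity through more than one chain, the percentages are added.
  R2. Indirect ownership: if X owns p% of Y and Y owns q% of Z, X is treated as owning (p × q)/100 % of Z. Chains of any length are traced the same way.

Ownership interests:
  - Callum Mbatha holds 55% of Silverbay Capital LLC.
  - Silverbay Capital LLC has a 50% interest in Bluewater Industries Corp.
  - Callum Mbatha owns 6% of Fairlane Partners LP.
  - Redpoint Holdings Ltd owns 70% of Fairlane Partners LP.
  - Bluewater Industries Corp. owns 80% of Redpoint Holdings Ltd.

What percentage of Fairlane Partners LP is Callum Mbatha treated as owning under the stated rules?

21.4%

Chain via Silverbay Capital LLC → Bluewater Industries Corp. → Redpoint Holdings Ltd (R2): 55% × 50% × 80% × 70% = 15.4% of Fairlane Partners LP.
Direct interest in Fairlane Partners LP: 6%.
Aggregating (R1): 15.4% + 6% = 21.4%.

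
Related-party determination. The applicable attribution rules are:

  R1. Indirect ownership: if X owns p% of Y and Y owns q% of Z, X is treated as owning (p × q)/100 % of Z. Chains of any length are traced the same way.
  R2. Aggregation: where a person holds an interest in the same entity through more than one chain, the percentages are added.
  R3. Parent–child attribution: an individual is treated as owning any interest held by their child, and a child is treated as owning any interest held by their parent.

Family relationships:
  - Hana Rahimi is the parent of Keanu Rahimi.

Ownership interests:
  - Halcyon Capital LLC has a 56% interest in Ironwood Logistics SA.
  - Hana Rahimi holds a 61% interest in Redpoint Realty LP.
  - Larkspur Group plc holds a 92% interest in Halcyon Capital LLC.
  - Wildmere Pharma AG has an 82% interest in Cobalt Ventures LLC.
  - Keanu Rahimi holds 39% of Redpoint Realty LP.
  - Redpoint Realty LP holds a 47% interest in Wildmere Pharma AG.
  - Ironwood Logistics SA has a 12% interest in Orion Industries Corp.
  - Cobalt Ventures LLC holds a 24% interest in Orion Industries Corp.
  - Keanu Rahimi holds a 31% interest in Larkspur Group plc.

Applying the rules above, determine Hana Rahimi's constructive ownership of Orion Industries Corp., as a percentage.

11.166144%

By parent–child attribution (R3), Hana Rahimi is treated as also owning Keanu Rahimi's interest in Redpoint Realty LP, giving 61% + 39% = 100%.
By parent–child attribution (R3), Hana Rahimi is treated as owning Keanu Rahimi's 31% interest in Larkspur Group plc.
Chain via Redpoint Realty LP → Wildmere Pharma AG → Cobalt Ventures LLC (R1): 100% × 47% × 82% × 24% = 9.2496% of Orion Industries Corp.
Chain via Larkspur Group plc → Halcyon Capital LLC → Ironwood Logistics SA (R1): 31% × 92% × 56% × 12% = 1.916544% of Orion Industries Corp.
Aggregating (R2): 9.2496% + 1.916544% = 11.166144%.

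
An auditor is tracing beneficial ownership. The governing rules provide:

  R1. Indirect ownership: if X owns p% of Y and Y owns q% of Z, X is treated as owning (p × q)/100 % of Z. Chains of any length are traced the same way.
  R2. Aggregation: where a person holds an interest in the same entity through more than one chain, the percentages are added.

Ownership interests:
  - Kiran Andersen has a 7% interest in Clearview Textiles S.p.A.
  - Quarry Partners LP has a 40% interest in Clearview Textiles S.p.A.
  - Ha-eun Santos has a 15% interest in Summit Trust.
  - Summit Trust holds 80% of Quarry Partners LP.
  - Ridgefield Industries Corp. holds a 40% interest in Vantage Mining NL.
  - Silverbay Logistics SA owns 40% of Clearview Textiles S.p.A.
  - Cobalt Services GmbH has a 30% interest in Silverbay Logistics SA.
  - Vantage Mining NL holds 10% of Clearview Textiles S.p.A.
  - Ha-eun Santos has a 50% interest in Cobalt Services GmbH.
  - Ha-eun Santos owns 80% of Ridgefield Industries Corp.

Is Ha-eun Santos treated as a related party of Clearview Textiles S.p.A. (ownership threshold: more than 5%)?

Yes

Chain via Cobalt Services GmbH → Silverbay Logistics SA (R1): 50% × 30% × 40% = 6% of Clearview Textiles S.p.A.
Chain via Summit Trust → Quarry Partners LP (R1): 15% × 80% × 40% = 4.8% of Clearview Textiles S.p.A.
Chain via Ridgefield Industries Corp. → Vantage Mining NL (R1): 80% × 40% × 10% = 3.2% of Clearview Textiles S.p.A.
Aggregating (R2): 6% + 4.8% + 3.2% = 14%.
14% exceeds the 5% threshold, so Ha-eun is a related party to Clearview Textiles S.p.A.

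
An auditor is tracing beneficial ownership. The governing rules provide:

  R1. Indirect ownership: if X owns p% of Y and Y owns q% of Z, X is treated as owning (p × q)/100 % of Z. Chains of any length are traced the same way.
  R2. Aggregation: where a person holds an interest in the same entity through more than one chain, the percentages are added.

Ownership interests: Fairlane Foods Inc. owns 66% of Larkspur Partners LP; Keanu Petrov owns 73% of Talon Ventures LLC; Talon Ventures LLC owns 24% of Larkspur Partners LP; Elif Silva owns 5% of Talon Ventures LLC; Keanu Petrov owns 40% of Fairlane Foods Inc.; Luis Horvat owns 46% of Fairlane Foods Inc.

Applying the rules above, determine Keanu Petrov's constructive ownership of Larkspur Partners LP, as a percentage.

43.92%

Chain via Talon Ventures LLC (R1): 73% × 24% = 17.52% of Larkspur Partners LP.
Chain via Fairlane Foods Inc. (R1): 40% × 66% = 26.4% of Larkspur Partners LP.
Aggregating (R2): 17.52% + 26.4% = 43.92%.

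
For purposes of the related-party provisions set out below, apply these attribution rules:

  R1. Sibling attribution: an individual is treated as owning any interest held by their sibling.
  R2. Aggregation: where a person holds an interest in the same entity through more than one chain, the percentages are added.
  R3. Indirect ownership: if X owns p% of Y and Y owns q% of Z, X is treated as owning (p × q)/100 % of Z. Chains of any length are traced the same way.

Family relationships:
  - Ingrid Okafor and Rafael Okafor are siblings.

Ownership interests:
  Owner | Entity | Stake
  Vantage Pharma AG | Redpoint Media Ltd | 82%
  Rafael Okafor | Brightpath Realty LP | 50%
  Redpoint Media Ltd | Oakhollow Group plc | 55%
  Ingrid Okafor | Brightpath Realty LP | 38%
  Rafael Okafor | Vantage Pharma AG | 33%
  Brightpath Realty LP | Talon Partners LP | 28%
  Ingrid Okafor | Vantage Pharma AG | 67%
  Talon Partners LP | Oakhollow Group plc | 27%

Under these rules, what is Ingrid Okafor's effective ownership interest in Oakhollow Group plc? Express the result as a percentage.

By sibling attribution (R1), Ingrid Okafor is treated as also owning Rafael Okafor's interest in Vantage Pharma AG, giving 67% + 33% = 100%.
By sibling attribution (R1), Ingrid Okafor is treated as also owning Rafael Okafor's interest in Brightpath Realty LP, giving 38% + 50% = 88%.
Chain via Vantage Pharma AG → Redpoint Media Ltd (R3): 100% × 82% × 55% = 45.1% of Oakhollow Group plc.
Chain via Brightpath Realty LP → Talon Partners LP (R3): 88% × 28% × 27% = 6.6528% of Oakhollow Group plc.
Aggregating (R2): 45.1% + 6.6528% = 51.7528%.

51.7528%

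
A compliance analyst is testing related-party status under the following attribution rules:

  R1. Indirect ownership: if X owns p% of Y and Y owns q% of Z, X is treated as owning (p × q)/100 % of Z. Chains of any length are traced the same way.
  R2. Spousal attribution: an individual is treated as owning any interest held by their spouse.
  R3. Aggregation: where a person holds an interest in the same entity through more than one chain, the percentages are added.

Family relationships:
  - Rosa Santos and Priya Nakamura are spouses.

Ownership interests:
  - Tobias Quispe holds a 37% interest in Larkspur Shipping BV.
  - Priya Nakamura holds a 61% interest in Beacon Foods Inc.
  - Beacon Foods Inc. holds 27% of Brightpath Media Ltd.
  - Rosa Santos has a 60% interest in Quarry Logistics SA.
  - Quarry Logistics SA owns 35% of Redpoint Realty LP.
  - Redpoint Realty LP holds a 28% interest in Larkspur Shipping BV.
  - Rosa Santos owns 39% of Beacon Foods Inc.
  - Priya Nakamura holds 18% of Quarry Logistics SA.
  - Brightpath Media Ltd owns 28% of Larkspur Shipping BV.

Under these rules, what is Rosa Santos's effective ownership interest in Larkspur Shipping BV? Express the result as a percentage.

By spousal attribution (R2), Rosa Santos is treated as also owning Priya Nakamura's interest in Quarry Logistics SA, giving 60% + 18% = 78%.
By spousal attribution (R2), Rosa Santos is treated as also owning Priya Nakamura's interest in Beacon Foods Inc, giving 39% + 61% = 100%.
Chain via Quarry Logistics SA → Redpoint Realty LP (R1): 78% × 35% × 28% = 7.644% of Larkspur Shipping BV.
Chain via Beacon Foods Inc. → Brightpath Media Ltd (R1): 100% × 27% × 28% = 7.56% of Larkspur Shipping BV.
Aggregating (R3): 7.644% + 7.56% = 15.204%.

15.204%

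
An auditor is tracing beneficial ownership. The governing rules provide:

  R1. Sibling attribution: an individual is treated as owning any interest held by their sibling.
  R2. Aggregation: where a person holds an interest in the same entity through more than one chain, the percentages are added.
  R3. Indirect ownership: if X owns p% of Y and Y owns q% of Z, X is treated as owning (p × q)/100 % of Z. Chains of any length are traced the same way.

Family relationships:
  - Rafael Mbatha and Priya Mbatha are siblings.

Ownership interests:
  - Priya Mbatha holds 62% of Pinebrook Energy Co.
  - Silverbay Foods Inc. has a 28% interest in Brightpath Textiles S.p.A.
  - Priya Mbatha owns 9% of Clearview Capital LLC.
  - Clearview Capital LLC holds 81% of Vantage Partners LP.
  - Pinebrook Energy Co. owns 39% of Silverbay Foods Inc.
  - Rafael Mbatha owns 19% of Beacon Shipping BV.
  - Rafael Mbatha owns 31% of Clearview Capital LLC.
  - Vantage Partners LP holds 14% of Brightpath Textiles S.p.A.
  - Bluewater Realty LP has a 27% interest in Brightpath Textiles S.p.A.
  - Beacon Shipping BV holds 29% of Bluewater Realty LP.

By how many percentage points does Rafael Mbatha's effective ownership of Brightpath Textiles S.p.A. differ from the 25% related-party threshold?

12.2059

By sibling attribution (R1), Rafael Mbatha is treated as also owning Priya Mbatha's interest in Clearview Capital LLC, giving 31% + 9% = 40%.
By sibling attribution (R1), Rafael Mbatha is treated as owning Priya Mbatha's 62% interest in Pinebrook Energy Co.
Chain via Clearview Capital LLC → Vantage Partners LP (R3): 40% × 81% × 14% = 4.536% of Brightpath Textiles S.p.A.
Chain via Beacon Shipping BV → Bluewater Realty LP (R3): 19% × 29% × 27% = 1.4877% of Brightpath Textiles S.p.A.
Chain via Pinebrook Energy Co. → Silverbay Foods Inc. (R3): 62% × 39% × 28% = 6.7704% of Brightpath Textiles S.p.A.
Aggregating (R2): 4.536% + 1.4877% + 6.7704% = 12.7941%.
12.7941% falls short of the 25% threshold by 12.2059 percentage points.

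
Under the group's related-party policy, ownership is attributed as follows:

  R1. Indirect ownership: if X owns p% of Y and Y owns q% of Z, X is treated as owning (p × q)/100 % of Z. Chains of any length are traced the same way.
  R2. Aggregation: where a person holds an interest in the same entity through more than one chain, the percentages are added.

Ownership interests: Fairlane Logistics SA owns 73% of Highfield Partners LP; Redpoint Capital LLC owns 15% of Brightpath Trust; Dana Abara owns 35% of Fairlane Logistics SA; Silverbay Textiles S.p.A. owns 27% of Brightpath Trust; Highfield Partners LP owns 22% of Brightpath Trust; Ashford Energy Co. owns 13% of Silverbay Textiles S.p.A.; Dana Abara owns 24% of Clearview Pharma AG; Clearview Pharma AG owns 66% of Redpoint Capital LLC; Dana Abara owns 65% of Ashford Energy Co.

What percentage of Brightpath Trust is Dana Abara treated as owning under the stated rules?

Chain via Ashford Energy Co. → Silverbay Textiles S.p.A. (R1): 65% × 13% × 27% = 2.2815% of Brightpath Trust.
Chain via Clearview Pharma AG → Redpoint Capital LLC (R1): 24% × 66% × 15% = 2.376% of Brightpath Trust.
Chain via Fairlane Logistics SA → Highfield Partners LP (R1): 35% × 73% × 22% = 5.621% of Brightpath Trust.
Aggregating (R2): 2.2815% + 2.376% + 5.621% = 10.2785%.

10.2785%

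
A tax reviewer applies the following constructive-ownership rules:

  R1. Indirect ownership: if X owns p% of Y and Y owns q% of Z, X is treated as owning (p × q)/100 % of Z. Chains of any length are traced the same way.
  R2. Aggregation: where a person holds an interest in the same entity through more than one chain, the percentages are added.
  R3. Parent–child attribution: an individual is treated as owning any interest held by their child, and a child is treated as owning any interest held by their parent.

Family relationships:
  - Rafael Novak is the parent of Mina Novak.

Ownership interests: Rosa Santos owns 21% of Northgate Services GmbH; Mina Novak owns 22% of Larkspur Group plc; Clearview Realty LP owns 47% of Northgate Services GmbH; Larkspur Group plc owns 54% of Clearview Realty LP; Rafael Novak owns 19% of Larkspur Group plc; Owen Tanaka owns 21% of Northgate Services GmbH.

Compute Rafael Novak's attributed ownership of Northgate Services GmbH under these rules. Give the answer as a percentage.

10.4058%

By parent–child attribution (R3), Rafael Novak is treated as also owning Mina Novak's interest in Larkspur Group plc, giving 19% + 22% = 41%.
Chain via Larkspur Group plc → Clearview Realty LP (R1): 41% × 54% × 47% = 10.4058% of Northgate Services GmbH.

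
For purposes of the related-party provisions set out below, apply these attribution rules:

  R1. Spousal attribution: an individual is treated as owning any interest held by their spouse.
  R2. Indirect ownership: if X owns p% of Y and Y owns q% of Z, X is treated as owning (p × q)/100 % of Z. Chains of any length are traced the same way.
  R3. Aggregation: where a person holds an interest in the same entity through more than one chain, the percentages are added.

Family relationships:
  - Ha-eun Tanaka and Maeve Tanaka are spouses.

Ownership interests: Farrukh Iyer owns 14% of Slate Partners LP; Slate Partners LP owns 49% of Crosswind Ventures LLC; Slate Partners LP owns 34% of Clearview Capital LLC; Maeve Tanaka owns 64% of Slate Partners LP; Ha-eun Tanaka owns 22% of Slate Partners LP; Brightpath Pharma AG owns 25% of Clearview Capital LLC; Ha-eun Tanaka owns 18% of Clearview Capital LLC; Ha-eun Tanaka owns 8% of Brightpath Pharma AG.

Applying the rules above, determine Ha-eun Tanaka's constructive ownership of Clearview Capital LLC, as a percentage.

49.24%

By spousal attribution (R1), Ha-eun Tanaka is treated as also owning Maeve Tanaka's interest in Slate Partners LP, giving 22% + 64% = 86%.
Chain via Brightpath Pharma AG (R2): 8% × 25% = 2% of Clearview Capital LLC.
Chain via Slate Partners LP (R2): 86% × 34% = 29.24% of Clearview Capital LLC.
Direct interest in Clearview Capital LLC: 18%.
Aggregating (R3): 2% + 29.24% + 18% = 49.24%.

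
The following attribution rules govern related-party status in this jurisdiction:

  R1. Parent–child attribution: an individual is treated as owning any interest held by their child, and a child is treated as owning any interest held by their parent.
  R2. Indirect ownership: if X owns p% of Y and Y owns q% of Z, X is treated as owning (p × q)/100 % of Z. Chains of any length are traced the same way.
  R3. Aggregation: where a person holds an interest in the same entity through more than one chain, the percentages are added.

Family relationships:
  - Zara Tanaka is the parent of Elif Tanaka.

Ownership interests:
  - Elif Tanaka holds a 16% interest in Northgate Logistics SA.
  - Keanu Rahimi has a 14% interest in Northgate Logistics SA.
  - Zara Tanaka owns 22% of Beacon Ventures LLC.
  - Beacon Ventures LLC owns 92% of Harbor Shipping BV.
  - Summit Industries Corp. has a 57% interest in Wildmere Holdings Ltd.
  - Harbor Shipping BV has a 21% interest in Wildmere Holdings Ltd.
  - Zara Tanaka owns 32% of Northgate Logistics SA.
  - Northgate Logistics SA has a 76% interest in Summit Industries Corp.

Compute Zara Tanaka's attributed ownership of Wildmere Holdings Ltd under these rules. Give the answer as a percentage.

By parent–child attribution (R1), Zara Tanaka is treated as also owning Elif Tanaka's interest in Northgate Logistics SA, giving 32% + 16% = 48%.
Chain via Northgate Logistics SA → Summit Industries Corp. (R2): 48% × 76% × 57% = 20.7936% of Wildmere Holdings Ltd.
Chain via Beacon Ventures LLC → Harbor Shipping BV (R2): 22% × 92% × 21% = 4.2504% of Wildmere Holdings Ltd.
Aggregating (R3): 20.7936% + 4.2504% = 25.044%.

25.044%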